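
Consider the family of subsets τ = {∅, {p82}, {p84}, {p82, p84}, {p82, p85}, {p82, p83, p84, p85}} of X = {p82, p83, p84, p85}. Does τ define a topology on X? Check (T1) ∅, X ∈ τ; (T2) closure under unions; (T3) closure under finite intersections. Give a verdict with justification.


τ is NOT a topology on X.

Axiom (T1): ∅ ∈ τ? Yes; X ∈ τ? Yes.
Axiom (T2/T3): check pairwise unions and intersections of members of τ.
Counterexample for (T2): {p84} ∪ {p82, p85} = {p82, p84, p85} ∉ τ. Therefore τ is NOT a topology.


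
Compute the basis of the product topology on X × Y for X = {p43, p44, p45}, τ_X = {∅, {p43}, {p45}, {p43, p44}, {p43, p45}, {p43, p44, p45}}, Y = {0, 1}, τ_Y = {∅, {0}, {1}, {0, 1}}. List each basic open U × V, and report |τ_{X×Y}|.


Basis B = {∅ × ∅, {p43} × {0}, {p43} × {1}, {p45} × {0}, {p45} × {1}, {p43} × {0, 1}, {p43, p44} × {0}, {p43, p45} × {0}, {p43, p44} × {1}, {p43, p45} × {1}, {p45} × {0, 1}, {p43, p44, p45} × {0}, {p43, p44, p45} × {1}, {p43, p44} × {0, 1}, {p43, p45} × {0, 1}, {p43, p44, p45} × {0, 1}}; |τ_{X×Y}| = 36.

Enumerate products U × V with U ∈ τ_X, V ∈ τ_Y (deduplicated):
  ∅ × ∅ = {} (∅)
  {p43} × {0} = {(p43,0)}
  {p43} × {1} = {(p43,1)}
  {p45} × {0} = {(p45,0)}
  {p45} × {1} = {(p45,1)}
  {p43} × {0, 1} = {(p43,0), (p43,1)}
  {p43, p44} × {0} = {(p43,0), (p44,0)}
  {p43, p45} × {0} = {(p43,0), (p45,0)}
  {p43, p44} × {1} = {(p43,1), (p44,1)}
  {p43, p45} × {1} = {(p43,1), (p45,1)}
  {p45} × {0, 1} = {(p45,0), (p45,1)}
  {p43, p44, p45} × {0} = {(p43,0), (p44,0), (p45,0)}
  {p43, p44, p45} × {1} = {(p43,1), (p44,1), (p45,1)}
  {p43, p44} × {0, 1} = {(p43,0), (p43,1), (p44,0), (p44,1)}
  {p43, p45} × {0, 1} = {(p43,0), (p43,1), (p45,0), (p45,1)}
  {p43, p44, p45} × {0, 1} = {(p43,0), (p43,1), (p44,0), (p44,1), (p45,0), (p45,1)}
These 16 distinct sets form the basis B.
Close under arbitrary unions to get τ_{X×Y}; counting gives |τ_{X×Y}| = 36.


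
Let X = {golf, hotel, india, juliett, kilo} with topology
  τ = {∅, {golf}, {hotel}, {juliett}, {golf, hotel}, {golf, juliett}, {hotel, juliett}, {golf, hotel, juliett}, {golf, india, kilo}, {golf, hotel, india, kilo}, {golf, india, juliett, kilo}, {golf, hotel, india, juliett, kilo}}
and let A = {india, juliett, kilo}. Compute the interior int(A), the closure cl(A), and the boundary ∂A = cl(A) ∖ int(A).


int(A) = {juliett}, cl(A) = {india, juliett, kilo}, ∂A = {india, kilo}.

Closed sets in (X, τ) are complements of opens:
  closed(X, τ) = {∅, {hotel}, {juliett}, {hotel, juliett}, {india, kilo}, {golf, india, kilo}, {hotel, india, kilo}, {india, juliett, kilo}, {golf, hotel, india, kilo}, {golf, india, juliett, kilo}, {hotel, india, juliett, kilo}, {golf, hotel, india, juliett, kilo}}.
int(A) = ⋃ {U ∈ τ : U ⊆ A}. Opens contained in A: ∅, {juliett}.
Taking the union of these: int(A) = {juliett}.
cl(A) = ⋂ {C closed : A ⊆ C}. Closed sets containing A: {india, juliett, kilo}, {golf, india, juliett, kilo}, {hotel, india, juliett, kilo}, {golf, hotel, india, juliett, kilo}.
Intersecting these: cl(A) = {india, juliett, kilo}.
∂A = cl(A) ∖ int(A) = {india, juliett, kilo} ∖ {juliett} = {india, kilo}.


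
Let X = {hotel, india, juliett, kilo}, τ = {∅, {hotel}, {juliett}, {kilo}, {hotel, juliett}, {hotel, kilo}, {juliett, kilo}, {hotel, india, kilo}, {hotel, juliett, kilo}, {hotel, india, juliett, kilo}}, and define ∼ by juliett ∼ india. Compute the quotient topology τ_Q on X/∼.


X/∼ = {[hotel], [india=juliett], [kilo]}; |τ_Q| = 5.

Equivalence classes: [hotel], [india=juliett], [kilo].
Quotient map π: X → X/∼ sends hotel ↦ [hotel], india ↦ [india=juliett], juliett ↦ [india=juliett], kilo ↦ [kilo].
For each subset V ⊆ X/∼, compute π^{-1}(V) ⊆ X and check whether π^{-1}(V) ∈ τ. V is open in τ_Q iff π^{-1}(V) ∈ τ.
  V = {}: π^{-1}(V) = ∅ ∈ τ ✓.
  V = {[hotel]}: π^{-1}(V) = {hotel} ∈ τ ✓.
  V = {[india=juliett]}: π^{-1}(V) = {india, juliett} ∉ τ ✗.
  V = {[hotel], [india=juliett]}: π^{-1}(V) = {hotel, india, juliett} ∉ τ ✗.
  V = {[kilo]}: π^{-1}(V) = {kilo} ∈ τ ✓.
  V = {[hotel], [kilo]}: π^{-1}(V) = {hotel, kilo} ∈ τ ✓.
  V = {[india=juliett], [kilo]}: π^{-1}(V) = {india, juliett, kilo} ∉ τ ✗.
  V = {[hotel], [india=juliett], [kilo]}: π^{-1}(V) = {hotel, india, juliett, kilo} ∈ τ ✓.
Open sets in the quotient: τ_Q = {{}, {[hotel]}, {[kilo]}, {[hotel], [kilo]}, {[hotel], [india=juliett], [kilo]}} (5 elements).


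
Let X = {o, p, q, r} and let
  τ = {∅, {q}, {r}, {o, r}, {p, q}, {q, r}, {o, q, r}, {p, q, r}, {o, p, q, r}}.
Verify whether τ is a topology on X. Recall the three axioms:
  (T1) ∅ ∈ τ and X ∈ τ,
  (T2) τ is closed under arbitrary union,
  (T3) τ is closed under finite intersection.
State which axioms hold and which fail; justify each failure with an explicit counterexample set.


τ IS a topology on X.

Axiom (T1): ∅ ∈ τ? Yes; X ∈ τ? Yes.
Axiom (T2/T3): check pairwise unions and intersections of members of τ.
All pairwise intersections and unions checked — each lies in τ. Therefore τ satisfies (T1), (T2), (T3): it IS a topology on X.


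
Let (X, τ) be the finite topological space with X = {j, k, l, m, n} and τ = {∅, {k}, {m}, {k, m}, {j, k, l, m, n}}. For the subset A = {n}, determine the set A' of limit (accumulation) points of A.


A' = {j, l}

For each x ∈ X, list the open sets U ∈ τ with x ∈ U, then check whether U ∩ (A ∖ {x}) ≠ ∅ for every such U.
  x = j: opens ∋ x are {j, k, l, m, n}; each meets A ∖ {j}, so x IS a limit point.
  x = k: open {k} ∋ x has {k} ∩ (A ∖ {k}) = ∅, so x is NOT a limit point.
  x = l: opens ∋ x are {j, k, l, m, n}; each meets A ∖ {l}, so x IS a limit point.
  x = m: open {m} ∋ x has {m} ∩ (A ∖ {m}) = ∅, so x is NOT a limit point.
  x = n: open {j, k, l, m, n} ∋ x has {j, k, l, m, n} ∩ (A ∖ {n}) = ∅, so x is NOT a limit point.
Collecting: A' = {j, l}.


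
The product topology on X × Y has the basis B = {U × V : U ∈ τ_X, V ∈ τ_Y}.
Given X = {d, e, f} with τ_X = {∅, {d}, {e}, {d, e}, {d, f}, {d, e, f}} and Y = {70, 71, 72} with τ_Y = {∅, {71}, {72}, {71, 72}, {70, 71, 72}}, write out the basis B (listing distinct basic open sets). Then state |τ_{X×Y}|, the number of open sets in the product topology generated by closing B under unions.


Basis B = {∅ × ∅, {d} × {71}, {d} × {72}, {e} × {71}, {e} × {72}, {d} × {71, 72}, {d, e} × {71}, {d, f} × {71}, {d, e} × {72}, {d, f} × {72}, {e} × {71, 72}, {d} × {70, 71, 72}, {d, e, f} × {71}, {d, e, f} × {72}, {e} × {70, 71, 72}, {d, e} × {71, 72}, {d, f} × {71, 72}, {d, e} × {70, 71, 72}, {d, f} × {70, 71, 72}, {d, e, f} × {71, 72}, {d, e, f} × {70, 71, 72}}; |τ_{X×Y}| = 70.

Enumerate products U × V with U ∈ τ_X, V ∈ τ_Y (deduplicated):
  ∅ × ∅ = {} (∅)
  {d} × {71} = {(d,71)}
  {d} × {72} = {(d,72)}
  {e} × {71} = {(e,71)}
  {e} × {72} = {(e,72)}
  {d} × {71, 72} = {(d,71), (d,72)}
  {d, e} × {71} = {(d,71), (e,71)}
  {d, f} × {71} = {(d,71), (f,71)}
  {d, e} × {72} = {(d,72), (e,72)}
  {d, f} × {72} = {(d,72), (f,72)}
  {e} × {71, 72} = {(e,71), (e,72)}
  {d} × {70, 71, 72} = {(d,70), (d,71), (d,72)}
  {d, e, f} × {71} = {(d,71), (e,71), (f,71)}
  {d, e, f} × {72} = {(d,72), (e,72), (f,72)}
  {e} × {70, 71, 72} = {(e,70), (e,71), (e,72)}
  {d, e} × {71, 72} = {(d,71), (d,72), (e,71), (e,72)}
  {d, f} × {71, 72} = {(d,71), (d,72), (f,71), (f,72)}
  {d, e} × {70, 71, 72} = {(d,70), (d,71), (d,72), (e,70), (e,71), (e,72)}
  {d, f} × {70, 71, 72} = {(d,70), (d,71), (d,72), (f,70), (f,71), (f,72)}
  {d, e, f} × {71, 72} = {(d,71), (d,72), (e,71), (e,72), (f,71), (f,72)}
  {d, e, f} × {70, 71, 72} = {(d,70), (d,71), (d,72), (e,70), (e,71), (e,72), (f,70), (f,71), (f,72)}
These 21 distinct sets form the basis B.
Close under arbitrary unions to get τ_{X×Y}; counting gives |τ_{X×Y}| = 70.


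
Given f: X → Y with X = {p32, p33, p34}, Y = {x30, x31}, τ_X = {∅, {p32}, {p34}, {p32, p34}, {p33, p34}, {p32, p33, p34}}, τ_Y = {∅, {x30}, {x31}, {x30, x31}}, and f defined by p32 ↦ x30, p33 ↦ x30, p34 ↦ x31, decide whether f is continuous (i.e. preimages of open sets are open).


f is NOT continuous.

Compute f^{-1}(U) for each U ∈ τ_Y:
  U = ∅: f^{-1}(U) = ∅ ∈ τ_X ✓.
  U = {x30}: f^{-1}(U) = {p32, p33} ∉ τ_X ✗.
  U = {x31}: f^{-1}(U) = {p34} ∈ τ_X ✓.
  U = {x30, x31}: f^{-1}(U) = {p32, p33, p34} ∈ τ_X ✓.
Found U = {x30} with f^{-1}(U) = {p32, p33} not in τ_X. Therefore f is NOT continuous.


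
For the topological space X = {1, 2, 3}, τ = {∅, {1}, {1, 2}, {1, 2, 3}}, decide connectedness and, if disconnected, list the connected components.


(X, τ) is connected.

Find clopen sets (U ∈ τ with X ∖ U ∈ τ):
  U = ∅, X ∖ U = {1, 2, 3} — both open, so U is clopen.
  U = {1, 2, 3}, X ∖ U = ∅ — both open, so U is clopen.
Only trivial clopens (∅ and X) exist, so (X, τ) is connected.
Compute connected components by grouping points that agree on all clopens:
  component: {1, 2, 3}


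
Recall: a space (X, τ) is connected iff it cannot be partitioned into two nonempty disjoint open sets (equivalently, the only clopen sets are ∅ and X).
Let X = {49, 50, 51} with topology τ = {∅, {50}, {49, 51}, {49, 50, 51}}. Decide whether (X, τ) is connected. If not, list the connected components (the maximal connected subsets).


(X, τ) is disconnected; components = [{50}, {49, 51}].

Find clopen sets (U ∈ τ with X ∖ U ∈ τ):
  U = ∅, X ∖ U = {49, 50, 51} — both open, so U is clopen.
  U = {50}, X ∖ U = {49, 51} — both open, so U is clopen.
  U = {49, 51}, X ∖ U = {50} — both open, so U is clopen.
  U = {49, 50, 51}, X ∖ U = ∅ — both open, so U is clopen.
Nontrivial clopen(s) exist: e.g. {50}. So (X, τ) is disconnected.
Compute connected components by grouping points that agree on all clopens:
  component: {50}
  component: {49, 51}


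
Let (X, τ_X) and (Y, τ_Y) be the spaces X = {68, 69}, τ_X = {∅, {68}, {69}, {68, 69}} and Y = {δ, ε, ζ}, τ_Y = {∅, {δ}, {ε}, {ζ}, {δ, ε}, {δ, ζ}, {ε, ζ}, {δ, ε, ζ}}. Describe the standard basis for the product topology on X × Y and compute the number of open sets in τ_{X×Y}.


Basis B = {∅ × ∅, {68} × {δ}, {68} × {ε}, {68} × {ζ}, {69} × {δ}, {69} × {ε}, {69} × {ζ}, {68} × {δ, ε}, {68} × {δ, ζ}, {68, 69} × {δ}, {68} × {ε, ζ}, {68, 69} × {ε}, {68, 69} × {ζ}, {69} × {δ, ε}, {69} × {δ, ζ}, {69} × {ε, ζ}, {68} × {δ, ε, ζ}, {69} × {δ, ε, ζ}, {68, 69} × {δ, ε}, {68, 69} × {δ, ζ}, {68, 69} × {ε, ζ}, {68, 69} × {δ, ε, ζ}}; |τ_{X×Y}| = 64.

Enumerate products U × V with U ∈ τ_X, V ∈ τ_Y (deduplicated):
  ∅ × ∅ = {} (∅)
  {68} × {δ} = {(68,δ)}
  {68} × {ε} = {(68,ε)}
  {68} × {ζ} = {(68,ζ)}
  {69} × {δ} = {(69,δ)}
  {69} × {ε} = {(69,ε)}
  {69} × {ζ} = {(69,ζ)}
  {68} × {δ, ε} = {(68,δ), (68,ε)}
  {68} × {δ, ζ} = {(68,δ), (68,ζ)}
  {68, 69} × {δ} = {(68,δ), (69,δ)}
  {68} × {ε, ζ} = {(68,ε), (68,ζ)}
  {68, 69} × {ε} = {(68,ε), (69,ε)}
  {68, 69} × {ζ} = {(68,ζ), (69,ζ)}
  {69} × {δ, ε} = {(69,δ), (69,ε)}
  {69} × {δ, ζ} = {(69,δ), (69,ζ)}
  {69} × {ε, ζ} = {(69,ε), (69,ζ)}
  {68} × {δ, ε, ζ} = {(68,δ), (68,ε), (68,ζ)}
  {69} × {δ, ε, ζ} = {(69,δ), (69,ε), (69,ζ)}
  {68, 69} × {δ, ε} = {(68,δ), (68,ε), (69,δ), (69,ε)}
  {68, 69} × {δ, ζ} = {(68,δ), (68,ζ), (69,δ), (69,ζ)}
  {68, 69} × {ε, ζ} = {(68,ε), (68,ζ), (69,ε), (69,ζ)}
  {68, 69} × {δ, ε, ζ} = {(68,δ), (68,ε), (68,ζ), (69,δ), (69,ε), (69,ζ)}
These 22 distinct sets form the basis B.
Close under arbitrary unions to get τ_{X×Y}; counting gives |τ_{X×Y}| = 64.


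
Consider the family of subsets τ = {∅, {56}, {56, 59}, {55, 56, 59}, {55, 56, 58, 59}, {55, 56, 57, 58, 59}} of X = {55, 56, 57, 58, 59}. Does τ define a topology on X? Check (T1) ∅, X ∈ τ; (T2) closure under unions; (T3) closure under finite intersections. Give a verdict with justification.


τ IS a topology on X.

Axiom (T1): ∅ ∈ τ? Yes; X ∈ τ? Yes.
Axiom (T2/T3): check pairwise unions and intersections of members of τ.
All pairwise intersections and unions checked — each lies in τ. Therefore τ satisfies (T1), (T2), (T3): it IS a topology on X.


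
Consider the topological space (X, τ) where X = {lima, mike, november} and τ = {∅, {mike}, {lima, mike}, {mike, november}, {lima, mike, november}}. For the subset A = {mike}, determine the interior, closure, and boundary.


int(A) = {mike}, cl(A) = {lima, mike, november}, ∂A = {lima, november}.

Closed sets in (X, τ) are complements of opens:
  closed(X, τ) = {∅, {lima}, {november}, {lima, november}, {lima, mike, november}}.
int(A) = ⋃ {U ∈ τ : U ⊆ A}. Opens contained in A: ∅, {mike}.
Taking the union of these: int(A) = {mike}.
cl(A) = ⋂ {C closed : A ⊆ C}. Closed sets containing A: {lima, mike, november}.
Intersecting these: cl(A) = {lima, mike, november}.
∂A = cl(A) ∖ int(A) = {lima, mike, november} ∖ {mike} = {lima, november}.


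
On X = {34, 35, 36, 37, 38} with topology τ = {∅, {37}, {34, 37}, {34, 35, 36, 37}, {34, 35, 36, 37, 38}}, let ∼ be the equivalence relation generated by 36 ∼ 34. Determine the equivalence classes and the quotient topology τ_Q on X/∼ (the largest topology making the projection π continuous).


X/∼ = {[34=36], [35], [37], [38]}; |τ_Q| = 4.

Equivalence classes: [34=36], [35], [37], [38].
Quotient map π: X → X/∼ sends 34 ↦ [34=36], 35 ↦ [35], 36 ↦ [34=36], 37 ↦ [37], 38 ↦ [38].
For each subset V ⊆ X/∼, compute π^{-1}(V) ⊆ X and check whether π^{-1}(V) ∈ τ. V is open in τ_Q iff π^{-1}(V) ∈ τ.
  V = {}: π^{-1}(V) = ∅ ∈ τ ✓.
  V = {[34=36]}: π^{-1}(V) = {34, 36} ∉ τ ✗.
  V = {[35]}: π^{-1}(V) = {35} ∉ τ ✗.
  V = {[34=36], [35]}: π^{-1}(V) = {34, 35, 36} ∉ τ ✗.
  V = {[37]}: π^{-1}(V) = {37} ∈ τ ✓.
  V = {[34=36], [37]}: π^{-1}(V) = {34, 36, 37} ∉ τ ✗.
  V = {[35], [37]}: π^{-1}(V) = {35, 37} ∉ τ ✗.
  V = {[34=36], [35], [37]}: π^{-1}(V) = {34, 35, 36, 37} ∈ τ ✓.
  V = {[38]}: π^{-1}(V) = {38} ∉ τ ✗.
  V = {[34=36], [38]}: π^{-1}(V) = {34, 36, 38} ∉ τ ✗.
  V = {[35], [38]}: π^{-1}(V) = {35, 38} ∉ τ ✗.
  V = {[34=36], [35], [38]}: π^{-1}(V) = {34, 35, 36, 38} ∉ τ ✗.
  V = {[37], [38]}: π^{-1}(V) = {37, 38} ∉ τ ✗.
  V = {[34=36], [37], [38]}: π^{-1}(V) = {34, 36, 37, 38} ∉ τ ✗.
  V = {[35], [37], [38]}: π^{-1}(V) = {35, 37, 38} ∉ τ ✗.
  V = {[34=36], [35], [37], [38]}: π^{-1}(V) = {34, 35, 36, 37, 38} ∈ τ ✓.
Open sets in the quotient: τ_Q = {{}, {[37]}, {[34=36], [35], [37]}, {[34=36], [35], [37], [38]}} (4 elements).


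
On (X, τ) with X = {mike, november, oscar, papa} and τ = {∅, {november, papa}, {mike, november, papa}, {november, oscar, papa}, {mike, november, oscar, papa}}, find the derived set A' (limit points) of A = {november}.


A' = {mike, oscar, papa}

For each x ∈ X, list the open sets U ∈ τ with x ∈ U, then check whether U ∩ (A ∖ {x}) ≠ ∅ for every such U.
  x = mike: opens ∋ x are {mike, november, papa}, {mike, november, oscar, papa}; each meets A ∖ {mike}, so x IS a limit point.
  x = november: open {november, papa} ∋ x has {november, papa} ∩ (A ∖ {november}) = ∅, so x is NOT a limit point.
  x = oscar: opens ∋ x are {november, oscar, papa}, {mike, november, oscar, papa}; each meets A ∖ {oscar}, so x IS a limit point.
  x = papa: opens ∋ x are {november, papa}, {mike, november, papa}, {november, oscar, papa}, {mike, november, oscar, papa}; each meets A ∖ {papa}, so x IS a limit point.
Collecting: A' = {mike, oscar, papa}.


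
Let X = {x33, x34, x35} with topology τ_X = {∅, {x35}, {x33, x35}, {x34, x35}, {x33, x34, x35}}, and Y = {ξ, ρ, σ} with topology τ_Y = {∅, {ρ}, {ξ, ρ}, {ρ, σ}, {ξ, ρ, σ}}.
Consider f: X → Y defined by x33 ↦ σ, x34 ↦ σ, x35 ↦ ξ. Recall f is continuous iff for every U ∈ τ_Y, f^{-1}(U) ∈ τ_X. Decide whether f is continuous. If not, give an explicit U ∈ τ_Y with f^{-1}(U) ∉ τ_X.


f is NOT continuous.

Compute f^{-1}(U) for each U ∈ τ_Y:
  U = ∅: f^{-1}(U) = ∅ ∈ τ_X ✓.
  U = {ρ}: f^{-1}(U) = ∅ ∈ τ_X ✓.
  U = {ξ, ρ}: f^{-1}(U) = {x35} ∈ τ_X ✓.
  U = {ρ, σ}: f^{-1}(U) = {x33, x34} ∉ τ_X ✗.
  U = {ξ, ρ, σ}: f^{-1}(U) = {x33, x34, x35} ∈ τ_X ✓.
Found U = {ρ, σ} with f^{-1}(U) = {x33, x34} not in τ_X. Therefore f is NOT continuous.


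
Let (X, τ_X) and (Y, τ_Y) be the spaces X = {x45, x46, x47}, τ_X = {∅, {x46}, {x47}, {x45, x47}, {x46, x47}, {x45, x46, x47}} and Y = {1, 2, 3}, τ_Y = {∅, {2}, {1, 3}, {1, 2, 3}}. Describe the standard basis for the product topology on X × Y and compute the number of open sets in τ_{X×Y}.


Basis B = {∅ × ∅, {x46} × {2}, {x47} × {2}, {x45, x47} × {2}, {x46} × {1, 3}, {x46, x47} × {2}, {x47} × {1, 3}, {x45, x46, x47} × {2}, {x46} × {1, 2, 3}, {x47} × {1, 2, 3}, {x45, x47} × {1, 3}, {x46, x47} × {1, 3}, {x45, x47} × {1, 2, 3}, {x45, x46, x47} × {1, 3}, {x46, x47} × {1, 2, 3}, {x45, x46, x47} × {1, 2, 3}}; |τ_{X×Y}| = 36.

Enumerate products U × V with U ∈ τ_X, V ∈ τ_Y (deduplicated):
  ∅ × ∅ = {} (∅)
  {x46} × {2} = {(x46,2)}
  {x47} × {2} = {(x47,2)}
  {x45, x47} × {2} = {(x45,2), (x47,2)}
  {x46} × {1, 3} = {(x46,1), (x46,3)}
  {x46, x47} × {2} = {(x46,2), (x47,2)}
  {x47} × {1, 3} = {(x47,1), (x47,3)}
  {x45, x46, x47} × {2} = {(x45,2), (x46,2), (x47,2)}
  {x46} × {1, 2, 3} = {(x46,1), (x46,2), (x46,3)}
  {x47} × {1, 2, 3} = {(x47,1), (x47,2), (x47,3)}
  {x45, x47} × {1, 3} = {(x45,1), (x45,3), (x47,1), (x47,3)}
  {x46, x47} × {1, 3} = {(x46,1), (x46,3), (x47,1), (x47,3)}
  {x45, x47} × {1, 2, 3} = {(x45,1), (x45,2), (x45,3), (x47,1), (x47,2), (x47,3)}
  {x45, x46, x47} × {1, 3} = {(x45,1), (x45,3), (x46,1), (x46,3), (x47,1), (x47,3)}
  {x46, x47} × {1, 2, 3} = {(x46,1), (x46,2), (x46,3), (x47,1), (x47,2), (x47,3)}
  {x45, x46, x47} × {1, 2, 3} = {(x45,1), (x45,2), (x45,3), (x46,1), (x46,2), (x46,3), (x47,1), (x47,2), (x47,3)}
These 16 distinct sets form the basis B.
Close under arbitrary unions to get τ_{X×Y}; counting gives |τ_{X×Y}| = 36.


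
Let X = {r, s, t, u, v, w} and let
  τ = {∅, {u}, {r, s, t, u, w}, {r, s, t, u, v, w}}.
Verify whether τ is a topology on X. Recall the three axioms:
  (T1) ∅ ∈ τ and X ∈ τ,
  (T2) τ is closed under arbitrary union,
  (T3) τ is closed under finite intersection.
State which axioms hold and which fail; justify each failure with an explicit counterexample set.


τ IS a topology on X.

Axiom (T1): ∅ ∈ τ? Yes; X ∈ τ? Yes.
Axiom (T2/T3): check pairwise unions and intersections of members of τ.
All pairwise intersections and unions checked — each lies in τ. Therefore τ satisfies (T1), (T2), (T3): it IS a topology on X.


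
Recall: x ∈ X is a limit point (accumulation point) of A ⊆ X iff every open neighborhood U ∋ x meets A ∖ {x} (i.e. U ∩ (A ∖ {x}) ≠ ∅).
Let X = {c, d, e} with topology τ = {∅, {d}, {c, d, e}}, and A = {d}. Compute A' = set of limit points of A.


A' = {c, e}

For each x ∈ X, list the open sets U ∈ τ with x ∈ U, then check whether U ∩ (A ∖ {x}) ≠ ∅ for every such U.
  x = c: opens ∋ x are {c, d, e}; each meets A ∖ {c}, so x IS a limit point.
  x = d: open {d} ∋ x has {d} ∩ (A ∖ {d}) = ∅, so x is NOT a limit point.
  x = e: opens ∋ x are {c, d, e}; each meets A ∖ {e}, so x IS a limit point.
Collecting: A' = {c, e}.


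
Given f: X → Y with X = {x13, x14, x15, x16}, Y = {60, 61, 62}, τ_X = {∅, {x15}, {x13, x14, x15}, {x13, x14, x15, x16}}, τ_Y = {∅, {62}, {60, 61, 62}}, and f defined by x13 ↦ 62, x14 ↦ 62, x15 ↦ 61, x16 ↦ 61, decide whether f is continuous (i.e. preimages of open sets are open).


f is NOT continuous.

Compute f^{-1}(U) for each U ∈ τ_Y:
  U = ∅: f^{-1}(U) = ∅ ∈ τ_X ✓.
  U = {62}: f^{-1}(U) = {x13, x14} ∉ τ_X ✗.
  U = {60, 61, 62}: f^{-1}(U) = {x13, x14, x15, x16} ∈ τ_X ✓.
Found U = {62} with f^{-1}(U) = {x13, x14} not in τ_X. Therefore f is NOT continuous.


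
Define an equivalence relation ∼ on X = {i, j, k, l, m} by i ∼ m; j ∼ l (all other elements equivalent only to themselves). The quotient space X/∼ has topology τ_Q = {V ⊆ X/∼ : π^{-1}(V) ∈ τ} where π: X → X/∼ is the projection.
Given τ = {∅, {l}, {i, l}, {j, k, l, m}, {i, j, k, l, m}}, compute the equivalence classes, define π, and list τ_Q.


X/∼ = {[i=m], [j=l], [k]}; |τ_Q| = 2.

Equivalence classes: [i=m], [j=l], [k].
Quotient map π: X → X/∼ sends i ↦ [i=m], j ↦ [j=l], k ↦ [k], l ↦ [j=l], m ↦ [i=m].
For each subset V ⊆ X/∼, compute π^{-1}(V) ⊆ X and check whether π^{-1}(V) ∈ τ. V is open in τ_Q iff π^{-1}(V) ∈ τ.
  V = {}: π^{-1}(V) = ∅ ∈ τ ✓.
  V = {[i=m]}: π^{-1}(V) = {i, m} ∉ τ ✗.
  V = {[j=l]}: π^{-1}(V) = {j, l} ∉ τ ✗.
  V = {[i=m], [j=l]}: π^{-1}(V) = {i, j, l, m} ∉ τ ✗.
  V = {[k]}: π^{-1}(V) = {k} ∉ τ ✗.
  V = {[i=m], [k]}: π^{-1}(V) = {i, k, m} ∉ τ ✗.
  V = {[j=l], [k]}: π^{-1}(V) = {j, k, l} ∉ τ ✗.
  V = {[i=m], [j=l], [k]}: π^{-1}(V) = {i, j, k, l, m} ∈ τ ✓.
Open sets in the quotient: τ_Q = {{}, {[i=m], [j=l], [k]}} (2 elements).


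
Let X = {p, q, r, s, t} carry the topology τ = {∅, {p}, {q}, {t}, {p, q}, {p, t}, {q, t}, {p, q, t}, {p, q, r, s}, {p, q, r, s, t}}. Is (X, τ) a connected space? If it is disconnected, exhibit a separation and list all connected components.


(X, τ) is disconnected; components = [{t}, {p, q, r, s}].

Find clopen sets (U ∈ τ with X ∖ U ∈ τ):
  U = ∅, X ∖ U = {p, q, r, s, t} — both open, so U is clopen.
  U = {t}, X ∖ U = {p, q, r, s} — both open, so U is clopen.
  U = {p, q, r, s}, X ∖ U = {t} — both open, so U is clopen.
  U = {p, q, r, s, t}, X ∖ U = ∅ — both open, so U is clopen.
Nontrivial clopen(s) exist: e.g. {t}. So (X, τ) is disconnected.
Compute connected components by grouping points that agree on all clopens:
  component: {t}
  component: {p, q, r, s}


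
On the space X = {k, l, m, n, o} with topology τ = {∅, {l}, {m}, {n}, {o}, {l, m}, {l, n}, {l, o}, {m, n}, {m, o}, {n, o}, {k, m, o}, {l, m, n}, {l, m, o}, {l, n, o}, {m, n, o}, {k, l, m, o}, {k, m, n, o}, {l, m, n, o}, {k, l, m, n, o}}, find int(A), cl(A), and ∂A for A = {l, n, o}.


int(A) = {l, n, o}, cl(A) = {k, l, n, o}, ∂A = {k}.

Closed sets in (X, τ) are complements of opens:
  closed(X, τ) = {∅, {k}, {l}, {n}, {k, l}, {k, m}, {k, n}, {k, o}, {l, n}, {k, l, m}, {k, l, n}, {k, l, o}, {k, m, n}, {k, m, o}, {k, n, o}, {k, l, m, n}, {k, l, m, o}, {k, l, n, o}, {k, m, n, o}, {k, l, m, n, o}}.
int(A) = ⋃ {U ∈ τ : U ⊆ A}. Opens contained in A: ∅, {l}, {n}, {o}, {l, n}, {l, o}, {n, o}, {l, n, o}.
Taking the union of these: int(A) = {l, n, o}.
cl(A) = ⋂ {C closed : A ⊆ C}. Closed sets containing A: {k, l, n, o}, {k, l, m, n, o}.
Intersecting these: cl(A) = {k, l, n, o}.
∂A = cl(A) ∖ int(A) = {k, l, n, o} ∖ {l, n, o} = {k}.


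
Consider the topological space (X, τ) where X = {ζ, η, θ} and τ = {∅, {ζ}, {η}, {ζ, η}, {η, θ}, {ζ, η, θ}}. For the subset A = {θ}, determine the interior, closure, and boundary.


int(A) = ∅, cl(A) = {θ}, ∂A = {θ}.

Closed sets in (X, τ) are complements of opens:
  closed(X, τ) = {∅, {ζ}, {θ}, {ζ, θ}, {η, θ}, {ζ, η, θ}}.
int(A) = ⋃ {U ∈ τ : U ⊆ A}. Opens contained in A: ∅.
Taking the union of these: int(A) = ∅.
cl(A) = ⋂ {C closed : A ⊆ C}. Closed sets containing A: {θ}, {ζ, θ}, {η, θ}, {ζ, η, θ}.
Intersecting these: cl(A) = {θ}.
∂A = cl(A) ∖ int(A) = {θ} ∖ ∅ = {θ}.


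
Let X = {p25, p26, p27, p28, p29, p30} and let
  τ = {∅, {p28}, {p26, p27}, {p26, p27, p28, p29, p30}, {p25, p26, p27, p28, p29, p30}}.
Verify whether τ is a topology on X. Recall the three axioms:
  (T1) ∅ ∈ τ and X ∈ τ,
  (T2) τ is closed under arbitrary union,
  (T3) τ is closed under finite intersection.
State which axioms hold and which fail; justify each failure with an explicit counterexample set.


τ is NOT a topology on X.

Axiom (T1): ∅ ∈ τ? Yes; X ∈ τ? Yes.
Axiom (T2/T3): check pairwise unions and intersections of members of τ.
Counterexample for (T2): {p28} ∪ {p26, p27} = {p26, p27, p28} ∉ τ. Therefore τ is NOT a topology.


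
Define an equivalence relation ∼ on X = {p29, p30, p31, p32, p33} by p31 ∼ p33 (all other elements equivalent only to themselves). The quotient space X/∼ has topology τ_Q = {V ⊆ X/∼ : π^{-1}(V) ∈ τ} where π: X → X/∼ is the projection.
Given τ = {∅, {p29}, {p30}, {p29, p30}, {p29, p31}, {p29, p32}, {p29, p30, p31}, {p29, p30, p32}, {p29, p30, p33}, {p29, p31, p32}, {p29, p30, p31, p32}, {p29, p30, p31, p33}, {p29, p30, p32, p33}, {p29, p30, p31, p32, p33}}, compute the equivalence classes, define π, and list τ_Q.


X/∼ = {[p29], [p30], [p31=p33], [p32]}; |τ_Q| = 8.

Equivalence classes: [p29], [p30], [p31=p33], [p32].
Quotient map π: X → X/∼ sends p29 ↦ [p29], p30 ↦ [p30], p31 ↦ [p31=p33], p32 ↦ [p32], p33 ↦ [p31=p33].
For each subset V ⊆ X/∼, compute π^{-1}(V) ⊆ X and check whether π^{-1}(V) ∈ τ. V is open in τ_Q iff π^{-1}(V) ∈ τ.
  V = {}: π^{-1}(V) = ∅ ∈ τ ✓.
  V = {[p29]}: π^{-1}(V) = {p29} ∈ τ ✓.
  V = {[p30]}: π^{-1}(V) = {p30} ∈ τ ✓.
  V = {[p29], [p30]}: π^{-1}(V) = {p29, p30} ∈ τ ✓.
  V = {[p31=p33]}: π^{-1}(V) = {p31, p33} ∉ τ ✗.
  V = {[p29], [p31=p33]}: π^{-1}(V) = {p29, p31, p33} ∉ τ ✗.
  V = {[p30], [p31=p33]}: π^{-1}(V) = {p30, p31, p33} ∉ τ ✗.
  V = {[p29], [p30], [p31=p33]}: π^{-1}(V) = {p29, p30, p31, p33} ∈ τ ✓.
  V = {[p32]}: π^{-1}(V) = {p32} ∉ τ ✗.
  V = {[p29], [p32]}: π^{-1}(V) = {p29, p32} ∈ τ ✓.
  V = {[p30], [p32]}: π^{-1}(V) = {p30, p32} ∉ τ ✗.
  V = {[p29], [p30], [p32]}: π^{-1}(V) = {p29, p30, p32} ∈ τ ✓.
  V = {[p31=p33], [p32]}: π^{-1}(V) = {p31, p32, p33} ∉ τ ✗.
  V = {[p29], [p31=p33], [p32]}: π^{-1}(V) = {p29, p31, p32, p33} ∉ τ ✗.
  V = {[p30], [p31=p33], [p32]}: π^{-1}(V) = {p30, p31, p32, p33} ∉ τ ✗.
  V = {[p29], [p30], [p31=p33], [p32]}: π^{-1}(V) = {p29, p30, p31, p32, p33} ∈ τ ✓.
Open sets in the quotient: τ_Q = {{}, {[p29]}, {[p30]}, {[p29], [p30]}, {[p29], [p30], [p31=p33]}, {[p29], [p32]}, {[p29], [p30], [p32]}, {[p29], [p30], [p31=p33], [p32]}} (8 elements).


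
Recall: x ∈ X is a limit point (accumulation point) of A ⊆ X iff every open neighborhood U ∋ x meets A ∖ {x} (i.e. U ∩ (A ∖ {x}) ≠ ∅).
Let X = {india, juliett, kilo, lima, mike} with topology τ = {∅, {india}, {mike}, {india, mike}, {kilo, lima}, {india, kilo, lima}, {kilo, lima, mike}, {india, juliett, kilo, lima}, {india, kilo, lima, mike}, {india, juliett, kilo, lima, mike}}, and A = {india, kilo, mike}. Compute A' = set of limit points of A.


A' = {juliett, lima}

For each x ∈ X, list the open sets U ∈ τ with x ∈ U, then check whether U ∩ (A ∖ {x}) ≠ ∅ for every such U.
  x = india: open {india} ∋ x has {india} ∩ (A ∖ {india}) = ∅, so x is NOT a limit point.
  x = juliett: opens ∋ x are {india, juliett, kilo, lima}, {india, juliett, kilo, lima, mike}; each meets A ∖ {juliett}, so x IS a limit point.
  x = kilo: open {kilo, lima} ∋ x has {kilo, lima} ∩ (A ∖ {kilo}) = ∅, so x is NOT a limit point.
  x = lima: opens ∋ x are {kilo, lima}, {india, kilo, lima}, {kilo, lima, mike}, {india, juliett, kilo, lima}, {india, kilo, lima, mike}, {india, juliett, kilo, lima, mike}; each meets A ∖ {lima}, so x IS a limit point.
  x = mike: open {mike} ∋ x has {mike} ∩ (A ∖ {mike}) = ∅, so x is NOT a limit point.
Collecting: A' = {juliett, lima}.


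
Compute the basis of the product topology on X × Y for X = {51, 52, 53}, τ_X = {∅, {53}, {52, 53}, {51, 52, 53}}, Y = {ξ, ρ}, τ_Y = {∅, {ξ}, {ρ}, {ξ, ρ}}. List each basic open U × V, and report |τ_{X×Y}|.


Basis B = {∅ × ∅, {53} × {ξ}, {53} × {ρ}, {52, 53} × {ξ}, {52, 53} × {ρ}, {53} × {ξ, ρ}, {51, 52, 53} × {ξ}, {51, 52, 53} × {ρ}, {52, 53} × {ξ, ρ}, {51, 52, 53} × {ξ, ρ}}; |τ_{X×Y}| = 16.

Enumerate products U × V with U ∈ τ_X, V ∈ τ_Y (deduplicated):
  ∅ × ∅ = {} (∅)
  {53} × {ξ} = {(53,ξ)}
  {53} × {ρ} = {(53,ρ)}
  {52, 53} × {ξ} = {(52,ξ), (53,ξ)}
  {52, 53} × {ρ} = {(52,ρ), (53,ρ)}
  {53} × {ξ, ρ} = {(53,ξ), (53,ρ)}
  {51, 52, 53} × {ξ} = {(51,ξ), (52,ξ), (53,ξ)}
  {51, 52, 53} × {ρ} = {(51,ρ), (52,ρ), (53,ρ)}
  {52, 53} × {ξ, ρ} = {(52,ξ), (52,ρ), (53,ξ), (53,ρ)}
  {51, 52, 53} × {ξ, ρ} = {(51,ξ), (51,ρ), (52,ξ), (52,ρ), (53,ξ), (53,ρ)}
These 10 distinct sets form the basis B.
Close under arbitrary unions to get τ_{X×Y}; counting gives |τ_{X×Y}| = 16.


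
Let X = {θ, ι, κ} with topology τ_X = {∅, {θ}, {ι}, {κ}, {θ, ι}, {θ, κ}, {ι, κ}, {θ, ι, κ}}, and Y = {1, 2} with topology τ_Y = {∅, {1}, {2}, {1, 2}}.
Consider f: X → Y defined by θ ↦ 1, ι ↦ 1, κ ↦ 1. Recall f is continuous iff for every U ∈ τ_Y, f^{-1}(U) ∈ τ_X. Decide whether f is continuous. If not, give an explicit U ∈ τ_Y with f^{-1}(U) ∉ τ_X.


f IS continuous.

Compute f^{-1}(U) for each U ∈ τ_Y:
  U = ∅: f^{-1}(U) = ∅ ∈ τ_X ✓.
  U = {1}: f^{-1}(U) = {θ, ι, κ} ∈ τ_X ✓.
  U = {2}: f^{-1}(U) = ∅ ∈ τ_X ✓.
  U = {1, 2}: f^{-1}(U) = {θ, ι, κ} ∈ τ_X ✓.
Every preimage lies in τ_X, so f IS continuous.


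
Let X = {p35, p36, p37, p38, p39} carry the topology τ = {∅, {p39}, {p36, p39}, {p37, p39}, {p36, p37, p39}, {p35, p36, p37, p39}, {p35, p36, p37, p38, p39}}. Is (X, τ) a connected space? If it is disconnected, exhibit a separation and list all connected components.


(X, τ) is connected.

Find clopen sets (U ∈ τ with X ∖ U ∈ τ):
  U = ∅, X ∖ U = {p35, p36, p37, p38, p39} — both open, so U is clopen.
  U = {p35, p36, p37, p38, p39}, X ∖ U = ∅ — both open, so U is clopen.
Only trivial clopens (∅ and X) exist, so (X, τ) is connected.
Compute connected components by grouping points that agree on all clopens:
  component: {p35, p36, p37, p38, p39}


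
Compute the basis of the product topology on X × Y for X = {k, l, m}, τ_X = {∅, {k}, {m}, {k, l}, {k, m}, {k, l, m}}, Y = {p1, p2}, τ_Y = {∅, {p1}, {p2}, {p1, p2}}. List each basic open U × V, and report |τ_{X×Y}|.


Basis B = {∅ × ∅, {k} × {p1}, {k} × {p2}, {m} × {p1}, {m} × {p2}, {k} × {p1, p2}, {k, l} × {p1}, {k, m} × {p1}, {k, l} × {p2}, {k, m} × {p2}, {m} × {p1, p2}, {k, l, m} × {p1}, {k, l, m} × {p2}, {k, l} × {p1, p2}, {k, m} × {p1, p2}, {k, l, m} × {p1, p2}}; |τ_{X×Y}| = 36.

Enumerate products U × V with U ∈ τ_X, V ∈ τ_Y (deduplicated):
  ∅ × ∅ = {} (∅)
  {k} × {p1} = {(k,p1)}
  {k} × {p2} = {(k,p2)}
  {m} × {p1} = {(m,p1)}
  {m} × {p2} = {(m,p2)}
  {k} × {p1, p2} = {(k,p1), (k,p2)}
  {k, l} × {p1} = {(k,p1), (l,p1)}
  {k, m} × {p1} = {(k,p1), (m,p1)}
  {k, l} × {p2} = {(k,p2), (l,p2)}
  {k, m} × {p2} = {(k,p2), (m,p2)}
  {m} × {p1, p2} = {(m,p1), (m,p2)}
  {k, l, m} × {p1} = {(k,p1), (l,p1), (m,p1)}
  {k, l, m} × {p2} = {(k,p2), (l,p2), (m,p2)}
  {k, l} × {p1, p2} = {(k,p1), (k,p2), (l,p1), (l,p2)}
  {k, m} × {p1, p2} = {(k,p1), (k,p2), (m,p1), (m,p2)}
  {k, l, m} × {p1, p2} = {(k,p1), (k,p2), (l,p1), (l,p2), (m,p1), (m,p2)}
These 16 distinct sets form the basis B.
Close under arbitrary unions to get τ_{X×Y}; counting gives |τ_{X×Y}| = 36.


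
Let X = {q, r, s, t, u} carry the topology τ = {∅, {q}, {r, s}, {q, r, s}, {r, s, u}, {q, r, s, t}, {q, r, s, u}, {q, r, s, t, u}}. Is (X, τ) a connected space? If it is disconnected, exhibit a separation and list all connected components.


(X, τ) is connected.

Find clopen sets (U ∈ τ with X ∖ U ∈ τ):
  U = ∅, X ∖ U = {q, r, s, t, u} — both open, so U is clopen.
  U = {q, r, s, t, u}, X ∖ U = ∅ — both open, so U is clopen.
Only trivial clopens (∅ and X) exist, so (X, τ) is connected.
Compute connected components by grouping points that agree on all clopens:
  component: {q, r, s, t, u}


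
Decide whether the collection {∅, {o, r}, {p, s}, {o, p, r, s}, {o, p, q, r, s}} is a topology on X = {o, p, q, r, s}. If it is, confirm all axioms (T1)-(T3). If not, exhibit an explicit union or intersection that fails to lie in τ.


τ IS a topology on X.

Axiom (T1): ∅ ∈ τ? Yes; X ∈ τ? Yes.
Axiom (T2/T3): check pairwise unions and intersections of members of τ.
All pairwise intersections and unions checked — each lies in τ. Therefore τ satisfies (T1), (T2), (T3): it IS a topology on X.


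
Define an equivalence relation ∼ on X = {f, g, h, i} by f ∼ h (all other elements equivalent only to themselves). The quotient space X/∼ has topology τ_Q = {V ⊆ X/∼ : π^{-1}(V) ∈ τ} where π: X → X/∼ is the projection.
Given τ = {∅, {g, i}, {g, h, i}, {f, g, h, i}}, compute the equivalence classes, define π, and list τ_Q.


X/∼ = {[f=h], [g], [i]}; |τ_Q| = 3.

Equivalence classes: [f=h], [g], [i].
Quotient map π: X → X/∼ sends f ↦ [f=h], g ↦ [g], h ↦ [f=h], i ↦ [i].
For each subset V ⊆ X/∼, compute π^{-1}(V) ⊆ X and check whether π^{-1}(V) ∈ τ. V is open in τ_Q iff π^{-1}(V) ∈ τ.
  V = {}: π^{-1}(V) = ∅ ∈ τ ✓.
  V = {[f=h]}: π^{-1}(V) = {f, h} ∉ τ ✗.
  V = {[g]}: π^{-1}(V) = {g} ∉ τ ✗.
  V = {[f=h], [g]}: π^{-1}(V) = {f, g, h} ∉ τ ✗.
  V = {[i]}: π^{-1}(V) = {i} ∉ τ ✗.
  V = {[f=h], [i]}: π^{-1}(V) = {f, h, i} ∉ τ ✗.
  V = {[g], [i]}: π^{-1}(V) = {g, i} ∈ τ ✓.
  V = {[f=h], [g], [i]}: π^{-1}(V) = {f, g, h, i} ∈ τ ✓.
Open sets in the quotient: τ_Q = {{}, {[g], [i]}, {[f=h], [g], [i]}} (3 elements).


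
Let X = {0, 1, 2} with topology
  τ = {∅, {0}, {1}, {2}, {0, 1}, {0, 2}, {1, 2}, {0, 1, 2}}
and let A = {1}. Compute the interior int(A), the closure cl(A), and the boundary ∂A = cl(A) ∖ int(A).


int(A) = {1}, cl(A) = {1}, ∂A = ∅.

Closed sets in (X, τ) are complements of opens:
  closed(X, τ) = {∅, {0}, {1}, {2}, {0, 1}, {0, 2}, {1, 2}, {0, 1, 2}}.
int(A) = ⋃ {U ∈ τ : U ⊆ A}. Opens contained in A: ∅, {1}.
Taking the union of these: int(A) = {1}.
cl(A) = ⋂ {C closed : A ⊆ C}. Closed sets containing A: {1}, {0, 1}, {1, 2}, {0, 1, 2}.
Intersecting these: cl(A) = {1}.
∂A = cl(A) ∖ int(A) = {1} ∖ {1} = ∅.


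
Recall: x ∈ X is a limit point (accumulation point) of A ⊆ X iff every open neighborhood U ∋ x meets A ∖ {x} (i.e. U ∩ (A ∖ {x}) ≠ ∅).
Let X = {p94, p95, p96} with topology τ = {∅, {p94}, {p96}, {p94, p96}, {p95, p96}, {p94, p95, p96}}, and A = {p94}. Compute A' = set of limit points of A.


A' = ∅

For each x ∈ X, list the open sets U ∈ τ with x ∈ U, then check whether U ∩ (A ∖ {x}) ≠ ∅ for every such U.
  x = p94: open {p94} ∋ x has {p94} ∩ (A ∖ {p94}) = ∅, so x is NOT a limit point.
  x = p95: open {p95, p96} ∋ x has {p95, p96} ∩ (A ∖ {p95}) = ∅, so x is NOT a limit point.
  x = p96: open {p96} ∋ x has {p96} ∩ (A ∖ {p96}) = ∅, so x is NOT a limit point.
Collecting: A' = ∅.


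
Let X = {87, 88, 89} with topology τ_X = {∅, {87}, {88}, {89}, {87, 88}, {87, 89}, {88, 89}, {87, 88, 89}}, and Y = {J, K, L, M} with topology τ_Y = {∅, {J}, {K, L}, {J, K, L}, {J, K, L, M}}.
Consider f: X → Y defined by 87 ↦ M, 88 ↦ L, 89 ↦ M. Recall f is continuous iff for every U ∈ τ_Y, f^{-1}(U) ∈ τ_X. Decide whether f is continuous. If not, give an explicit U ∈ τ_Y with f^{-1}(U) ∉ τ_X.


f IS continuous.

Compute f^{-1}(U) for each U ∈ τ_Y:
  U = ∅: f^{-1}(U) = ∅ ∈ τ_X ✓.
  U = {J}: f^{-1}(U) = ∅ ∈ τ_X ✓.
  U = {K, L}: f^{-1}(U) = {88} ∈ τ_X ✓.
  U = {J, K, L}: f^{-1}(U) = {88} ∈ τ_X ✓.
  U = {J, K, L, M}: f^{-1}(U) = {87, 88, 89} ∈ τ_X ✓.
Every preimage lies in τ_X, so f IS continuous.


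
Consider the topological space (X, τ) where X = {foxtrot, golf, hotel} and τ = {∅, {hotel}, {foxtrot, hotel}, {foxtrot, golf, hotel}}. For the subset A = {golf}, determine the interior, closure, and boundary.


int(A) = ∅, cl(A) = {golf}, ∂A = {golf}.

Closed sets in (X, τ) are complements of opens:
  closed(X, τ) = {∅, {golf}, {foxtrot, golf}, {foxtrot, golf, hotel}}.
int(A) = ⋃ {U ∈ τ : U ⊆ A}. Opens contained in A: ∅.
Taking the union of these: int(A) = ∅.
cl(A) = ⋂ {C closed : A ⊆ C}. Closed sets containing A: {golf}, {foxtrot, golf}, {foxtrot, golf, hotel}.
Intersecting these: cl(A) = {golf}.
∂A = cl(A) ∖ int(A) = {golf} ∖ ∅ = {golf}.


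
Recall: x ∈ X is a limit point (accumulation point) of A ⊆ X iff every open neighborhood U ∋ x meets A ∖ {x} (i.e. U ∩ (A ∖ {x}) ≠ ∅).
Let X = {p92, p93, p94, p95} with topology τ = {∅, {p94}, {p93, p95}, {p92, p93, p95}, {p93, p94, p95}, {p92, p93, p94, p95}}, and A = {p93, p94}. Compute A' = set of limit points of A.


A' = {p92, p95}

For each x ∈ X, list the open sets U ∈ τ with x ∈ U, then check whether U ∩ (A ∖ {x}) ≠ ∅ for every such U.
  x = p92: opens ∋ x are {p92, p93, p95}, {p92, p93, p94, p95}; each meets A ∖ {p92}, so x IS a limit point.
  x = p93: open {p93, p95} ∋ x has {p93, p95} ∩ (A ∖ {p93}) = ∅, so x is NOT a limit point.
  x = p94: open {p94} ∋ x has {p94} ∩ (A ∖ {p94}) = ∅, so x is NOT a limit point.
  x = p95: opens ∋ x are {p93, p95}, {p92, p93, p95}, {p93, p94, p95}, {p92, p93, p94, p95}; each meets A ∖ {p95}, so x IS a limit point.
Collecting: A' = {p92, p95}.


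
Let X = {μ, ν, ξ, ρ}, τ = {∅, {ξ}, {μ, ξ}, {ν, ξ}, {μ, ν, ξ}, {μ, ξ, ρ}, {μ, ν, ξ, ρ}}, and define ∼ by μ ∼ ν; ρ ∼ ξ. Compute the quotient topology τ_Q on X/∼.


X/∼ = {[μ=ν], [ξ=ρ]}; |τ_Q| = 2.

Equivalence classes: [μ=ν], [ξ=ρ].
Quotient map π: X → X/∼ sends μ ↦ [μ=ν], ν ↦ [μ=ν], ξ ↦ [ξ=ρ], ρ ↦ [ξ=ρ].
For each subset V ⊆ X/∼, compute π^{-1}(V) ⊆ X and check whether π^{-1}(V) ∈ τ. V is open in τ_Q iff π^{-1}(V) ∈ τ.
  V = {}: π^{-1}(V) = ∅ ∈ τ ✓.
  V = {[μ=ν]}: π^{-1}(V) = {μ, ν} ∉ τ ✗.
  V = {[ξ=ρ]}: π^{-1}(V) = {ξ, ρ} ∉ τ ✗.
  V = {[μ=ν], [ξ=ρ]}: π^{-1}(V) = {μ, ν, ξ, ρ} ∈ τ ✓.
Open sets in the quotient: τ_Q = {{}, {[μ=ν], [ξ=ρ]}} (2 elements).


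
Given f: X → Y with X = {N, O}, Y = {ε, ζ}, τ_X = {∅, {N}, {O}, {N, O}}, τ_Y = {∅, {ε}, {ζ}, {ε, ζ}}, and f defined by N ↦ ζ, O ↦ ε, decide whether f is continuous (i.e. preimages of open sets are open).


f IS continuous.

Compute f^{-1}(U) for each U ∈ τ_Y:
  U = ∅: f^{-1}(U) = ∅ ∈ τ_X ✓.
  U = {ε}: f^{-1}(U) = {O} ∈ τ_X ✓.
  U = {ζ}: f^{-1}(U) = {N} ∈ τ_X ✓.
  U = {ε, ζ}: f^{-1}(U) = {N, O} ∈ τ_X ✓.
Every preimage lies in τ_X, so f IS continuous.


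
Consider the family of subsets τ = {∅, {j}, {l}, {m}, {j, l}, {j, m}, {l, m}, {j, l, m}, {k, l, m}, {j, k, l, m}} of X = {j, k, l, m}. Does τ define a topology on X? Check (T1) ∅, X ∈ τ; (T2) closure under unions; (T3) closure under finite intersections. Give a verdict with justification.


τ IS a topology on X.

Axiom (T1): ∅ ∈ τ? Yes; X ∈ τ? Yes.
Axiom (T2/T3): check pairwise unions and intersections of members of τ.
All pairwise intersections and unions checked — each lies in τ. Therefore τ satisfies (T1), (T2), (T3): it IS a topology on X.


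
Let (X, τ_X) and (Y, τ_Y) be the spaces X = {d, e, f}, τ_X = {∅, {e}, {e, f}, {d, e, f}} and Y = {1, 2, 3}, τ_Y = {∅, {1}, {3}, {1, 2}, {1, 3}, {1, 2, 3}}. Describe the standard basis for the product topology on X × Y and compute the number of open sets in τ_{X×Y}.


Basis B = {∅ × ∅, {e} × {1}, {e} × {3}, {e} × {1, 2}, {e} × {1, 3}, {e, f} × {1}, {e, f} × {3}, {d, e, f} × {1}, {d, e, f} × {3}, {e} × {1, 2, 3}, {e, f} × {1, 2}, {e, f} × {1, 3}, {d, e, f} × {1, 2}, {d, e, f} × {1, 3}, {e, f} × {1, 2, 3}, {d, e, f} × {1, 2, 3}}; |τ_{X×Y}| = 40.

Enumerate products U × V with U ∈ τ_X, V ∈ τ_Y (deduplicated):
  ∅ × ∅ = {} (∅)
  {e} × {1} = {(e,1)}
  {e} × {3} = {(e,3)}
  {e} × {1, 2} = {(e,1), (e,2)}
  {e} × {1, 3} = {(e,1), (e,3)}
  {e, f} × {1} = {(e,1), (f,1)}
  {e, f} × {3} = {(e,3), (f,3)}
  {d, e, f} × {1} = {(d,1), (e,1), (f,1)}
  {d, e, f} × {3} = {(d,3), (e,3), (f,3)}
  {e} × {1, 2, 3} = {(e,1), (e,2), (e,3)}
  {e, f} × {1, 2} = {(e,1), (e,2), (f,1), (f,2)}
  {e, f} × {1, 3} = {(e,1), (e,3), (f,1), (f,3)}
  {d, e, f} × {1, 2} = {(d,1), (d,2), (e,1), (e,2), (f,1), (f,2)}
  {d, e, f} × {1, 3} = {(d,1), (d,3), (e,1), (e,3), (f,1), (f,3)}
  {e, f} × {1, 2, 3} = {(e,1), (e,2), (e,3), (f,1), (f,2), (f,3)}
  {d, e, f} × {1, 2, 3} = {(d,1), (d,2), (d,3), (e,1), (e,2), (e,3), (f,1), (f,2), (f,3)}
These 16 distinct sets form the basis B.
Close under arbitrary unions to get τ_{X×Y}; counting gives |τ_{X×Y}| = 40.
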